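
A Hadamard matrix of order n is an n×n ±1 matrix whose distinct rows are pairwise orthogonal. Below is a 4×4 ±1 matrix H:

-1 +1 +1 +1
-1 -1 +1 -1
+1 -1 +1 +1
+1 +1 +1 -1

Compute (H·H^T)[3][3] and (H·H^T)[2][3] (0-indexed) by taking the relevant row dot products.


Row 2 of H: [1, -1, 1, 1].
Row 3 of H: [1, 1, 1, -1].
(H·H^T)[3][3] = Σ_j H[3][j]·H[3][j] = (1)² + (1)² + (1)² + (-1)² = 1 + 1 + 1 + 1 = 4.
(H·H^T)[2][3] = Σ_j H[2][j]·H[3][j] = (1)·(1) + (-1)·(1) + (1)·(1) + (1)·(-1) = 1 + -1 + 1 + -1 = 0.
So rows 2 and 3 are orthogonal; the diagonal entry equals n = 4.

(3,3) entry = 4; (2,3) entry = 0.


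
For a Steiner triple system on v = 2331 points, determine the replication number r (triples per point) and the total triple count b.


An STS(v) is a 2-(v, 3, 1) BIBD: block size k = 3, λ = 1.
Replication: r(k − 1) = λ(v − 1) ⇒ r·2 = 2331 − 1 = 2330 ⇒ r = 1165.
Block count: b = v(v − 1)/6 = 2331·2330/6 = 5431230/6 = 905205.

r = 1165, b = 905205.


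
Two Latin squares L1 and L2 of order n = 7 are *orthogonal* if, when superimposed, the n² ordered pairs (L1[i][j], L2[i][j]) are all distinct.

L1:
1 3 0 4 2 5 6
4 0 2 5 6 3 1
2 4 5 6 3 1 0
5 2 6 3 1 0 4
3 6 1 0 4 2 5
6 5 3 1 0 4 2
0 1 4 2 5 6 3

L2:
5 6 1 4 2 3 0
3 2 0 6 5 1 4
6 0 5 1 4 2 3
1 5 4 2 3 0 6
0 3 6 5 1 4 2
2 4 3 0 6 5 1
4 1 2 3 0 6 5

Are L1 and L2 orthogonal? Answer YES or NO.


Form the n² = 49 superimposed pairs (L1[i][j], L2[i][j]), row by row (rows and columns indexed from 0):
row 0: (1,5) (3,6) (0,1) (4,4) (2,2) (5,3) (6,0)
row 1: (4,3) (0,2) (2,0) (5,6) (6,5) (3,1) (1,4)
row 2: (2,6) (4,0) (5,5) (6,1) (3,4) (1,2) (0,3)
row 3: (5,1) (2,5) (6,4) (3,2) (1,3) (0,0) (4,6)
row 4: (3,0) (6,3) (1,6) (0,5) (4,1) (2,4) (5,2)
row 5: (6,2) (5,4) (3,3) (1,0) (0,6) (4,5) (2,1)
row 6: (0,4) (1,1) (4,2) (2,3) (5,0) (6,6) (3,5)
Orthogonality requires all 49 pairs distinct.
Check by first coordinate: for each symbol s of L1, list the L2 entries in the n cells where L1 = s; they must all differ.
  L1 = 0: L2 entries (in reading order) 1, 2, 3, 0, 5, 6, 4 — all 7 distinct ✓
  L1 = 1: L2 entries (in reading order) 5, 4, 2, 3, 6, 0, 1 — all 7 distinct ✓
  L1 = 2: L2 entries (in reading order) 2, 0, 6, 5, 4, 1, 3 — all 7 distinct ✓
  L1 = 3: L2 entries (in reading order) 6, 1, 4, 2, 0, 3, 5 — all 7 distinct ✓
  L1 = 4: L2 entries (in reading order) 4, 3, 0, 6, 1, 5, 2 — all 7 distinct ✓
  L1 = 5: L2 entries (in reading order) 3, 6, 5, 1, 2, 4, 0 — all 7 distinct ✓
  L1 = 6: L2 entries (in reading order) 0, 5, 1, 4, 3, 2, 6 — all 7 distinct ✓
Every symbol of L1 meets every symbol of L2 exactly once, so all 49 pairs are distinct (49 of 49).
Conclusion: YES.

YES


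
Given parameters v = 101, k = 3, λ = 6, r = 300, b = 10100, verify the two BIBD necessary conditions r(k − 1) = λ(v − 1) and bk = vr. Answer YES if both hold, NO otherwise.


Condition (i): r(k − 1) = 300·2 = 600; λ(v − 1) = 6·100 = 600. Match? YES.
Condition (ii): bk = 10100·3 = 30300; vr = 101·300 = 30300. Match? YES.
Both conditions hold? YES.

YES


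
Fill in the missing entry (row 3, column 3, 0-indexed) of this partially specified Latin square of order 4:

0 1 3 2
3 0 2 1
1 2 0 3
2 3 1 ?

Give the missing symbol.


Row 3 contains symbols [1, 2, 3] — missing [0].
Column 3 contains symbols [1, 2, 3] — missing [0].
The missing symbol must appear in both missing sets; intersection = [0].
Therefore the hidden value is 0.

Missing value = 0.


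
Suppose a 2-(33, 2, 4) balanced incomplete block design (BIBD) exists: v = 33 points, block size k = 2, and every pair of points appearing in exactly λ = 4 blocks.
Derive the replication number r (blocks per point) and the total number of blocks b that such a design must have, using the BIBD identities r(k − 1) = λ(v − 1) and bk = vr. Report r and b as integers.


Any 2-(v, k, λ) BIBD satisfies two necessary conditions:
  (i)  Each point sits in r blocks, and counting incidences through any fixed point gives r(k − 1) = λ(v − 1), so r = λ(v − 1)/(k − 1).
  (ii) Total incidences bk = vr, so b = vr/k.
Step 1: r = λ(v − 1)/(k − 1) = 4·(33 − 1)/(2 − 1) = 4·32/1 = 128/1 = 128.
Step 2: b = vr/k = 33·128/2 = 4224/2 = 2112.
Check integrality: r = 128 ∈ Z ✓, b = 2112 ∈ Z ✓.
(These identities are necessary conditions: they determine r and b for any design with these parameters, but do not by themselves prove that one exists.)

r = 128, b = 2112.


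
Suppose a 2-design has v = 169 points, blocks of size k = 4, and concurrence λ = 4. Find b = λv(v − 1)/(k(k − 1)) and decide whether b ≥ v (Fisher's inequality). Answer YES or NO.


b = λv(v − 1)/(k(k − 1)) = 4·169·168/(4·3) = 113568/12 = 9464.
Compare with v = 169: b ≥ v, so Fisher's inequality holds.

YES


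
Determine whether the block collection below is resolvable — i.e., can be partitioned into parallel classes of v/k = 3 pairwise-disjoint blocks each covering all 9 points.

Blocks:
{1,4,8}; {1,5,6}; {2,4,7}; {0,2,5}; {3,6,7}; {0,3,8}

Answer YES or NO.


v = 9, block size k = 3, number of blocks = 6.
For resolvability, blocks must partition into parallel classes of size v/k = 3.
Total blocks must therefore be a multiple of 3: 6 = 3·2 + 0 ⇒ divisible ✓.
Greedy packing gives 2 candidate class(es). Each should be a full parallel class (size 3, covers all 9 points).
  Class 1 (3 blocks): {1,4,8}; {0,2,5}; {3,6,7}. Points covered: [0, 1, 2, 3, 4, 5, 6, 7, 8].
  Class 2 (3 blocks): {1,5,6}; {2,4,7}; {0,3,8}. Points covered: [0, 1, 2, 3, 4, 5, 6, 7, 8].
All classes full (size 3)? YES. All classes cover every point? YES.
Resolvable? YES.

YES


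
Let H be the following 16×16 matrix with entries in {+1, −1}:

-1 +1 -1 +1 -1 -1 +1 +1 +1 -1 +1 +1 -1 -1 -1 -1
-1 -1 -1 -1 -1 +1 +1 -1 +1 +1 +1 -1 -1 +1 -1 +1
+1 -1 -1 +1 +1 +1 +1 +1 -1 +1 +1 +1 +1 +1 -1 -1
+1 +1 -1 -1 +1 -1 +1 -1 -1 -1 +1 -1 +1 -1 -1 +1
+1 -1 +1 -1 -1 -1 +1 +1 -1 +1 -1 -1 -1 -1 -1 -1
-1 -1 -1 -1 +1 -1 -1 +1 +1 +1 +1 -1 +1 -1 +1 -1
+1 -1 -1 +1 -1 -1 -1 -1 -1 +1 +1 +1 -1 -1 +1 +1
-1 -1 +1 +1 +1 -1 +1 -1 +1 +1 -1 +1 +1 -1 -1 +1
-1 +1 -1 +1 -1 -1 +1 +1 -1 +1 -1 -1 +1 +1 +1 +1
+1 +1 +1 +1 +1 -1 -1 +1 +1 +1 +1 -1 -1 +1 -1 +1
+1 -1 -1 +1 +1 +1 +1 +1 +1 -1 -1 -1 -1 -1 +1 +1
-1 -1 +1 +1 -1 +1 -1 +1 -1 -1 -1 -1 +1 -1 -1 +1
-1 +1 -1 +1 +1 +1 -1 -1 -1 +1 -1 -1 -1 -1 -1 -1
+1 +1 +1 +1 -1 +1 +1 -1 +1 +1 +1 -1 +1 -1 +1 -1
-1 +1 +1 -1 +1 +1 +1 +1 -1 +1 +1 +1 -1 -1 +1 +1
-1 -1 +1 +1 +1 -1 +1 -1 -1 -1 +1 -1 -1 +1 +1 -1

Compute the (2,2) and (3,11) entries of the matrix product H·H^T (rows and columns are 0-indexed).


Row 2 of H: [1, -1, -1, 1, 1, 1, 1, 1, -1, 1, 1, 1, 1, 1, -1, -1].
Row 3 of H: [1, 1, -1, -1, 1, -1, 1, -1, -1, -1, 1, -1, 1, -1, -1, 1].
Row 11 of H: [-1, -1, 1, 1, -1, 1, -1, 1, -1, -1, -1, -1, 1, -1, -1, 1].
(H·H^T)[2][2] = Σ_j H[2][j]·H[2][j] = (1)² + (-1)² + (-1)² + (1)² + (1)² + (1)² + (1)² + (1)² + (-1)² + (1)² + (1)² + (1)² + (1)² + (1)² + (-1)² + (-1)² = 1 + 1 + 1 + 1 + 1 + 1 + 1 + 1 + 1 + 1 + 1 + 1 + 1 + 1 + 1 + 1 = 16.
(H·H^T)[3][11] = Σ_j H[3][j]·H[11][j] = (1)·(-1) + (1)·(-1) + (-1)·(1) + (-1)·(1) + (1)·(-1) + (-1)·(1) + (1)·(-1) + (-1)·(1) + (-1)·(-1) + (-1)·(-1) + (1)·(-1) + (-1)·(-1) + (1)·(1) + (-1)·(-1) + (-1)·(-1) + (1)·(1) = -1 + -1 + -1 + -1 + -1 + -1 + -1 + -1 + 1 + 1 + -1 + 1 + 1 + 1 + 1 + 1 = -2.
Rows 3 and 11 are not orthogonal (dot product = -2 ≠ 0), so H is not a Hadamard matrix.

(2,2) entry = 16; (3,11) entry = -2.


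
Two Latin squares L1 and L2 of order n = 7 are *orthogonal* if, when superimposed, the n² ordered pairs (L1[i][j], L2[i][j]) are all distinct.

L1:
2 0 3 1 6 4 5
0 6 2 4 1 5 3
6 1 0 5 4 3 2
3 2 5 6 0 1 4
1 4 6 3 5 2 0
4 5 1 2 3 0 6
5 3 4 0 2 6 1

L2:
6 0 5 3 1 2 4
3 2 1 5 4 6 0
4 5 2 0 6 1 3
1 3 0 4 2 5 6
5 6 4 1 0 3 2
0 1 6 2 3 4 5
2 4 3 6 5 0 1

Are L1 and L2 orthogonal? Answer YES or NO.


Form the n² = 49 superimposed pairs (L1[i][j], L2[i][j]), row by row (rows and columns indexed from 0):
row 0: (2,6) (0,0) (3,5) (1,3) (6,1) (4,2) (5,4)
row 1: (0,3) (6,2) (2,1) (4,5) (1,4) (5,6) (3,0)
row 2: (6,4) (1,5) (0,2) (5,0) (4,6) (3,1) (2,3)
row 3: (3,1) (2,3) (5,0) (6,4) (0,2) (1,5) (4,6)
row 4: (1,5) (4,6) (6,4) (3,1) (5,0) (2,3) (0,2)
row 5: (4,0) (5,1) (1,6) (2,2) (3,3) (0,4) (6,5)
row 6: (5,2) (3,4) (4,3) (0,6) (2,5) (6,0) (1,1)
Orthogonality requires all 49 pairs distinct.
But the pair (3,1) repeats: cell (2,5) has L1 = 3, L2 = 1, and cell (3,0) has L1 = 3, L2 = 1.
A repeated pair means some other pair never occurs (only 35 distinct pairs out of 49), so the squares are not orthogonal.
Conclusion: NO.

NO


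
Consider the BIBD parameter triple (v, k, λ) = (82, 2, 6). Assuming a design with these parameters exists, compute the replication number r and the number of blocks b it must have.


Any 2-(v, k, λ) BIBD satisfies two necessary conditions:
  (i)  Each point sits in r blocks, and counting incidences through any fixed point gives r(k − 1) = λ(v − 1), so r = λ(v − 1)/(k − 1).
  (ii) Total incidences bk = vr, so b = vr/k.
Step 1: r = λ(v − 1)/(k − 1) = 6·(82 − 1)/(2 − 1) = 6·81/1 = 486/1 = 486.
Step 2: b = vr/k = 82·486/2 = 39852/2 = 19926.
Check integrality: r = 486 ∈ Z ✓, b = 19926 ∈ Z ✓.
(These identities are necessary conditions: they determine r and b for any design with these parameters, but do not by themselves prove that one exists.)

r = 486, b = 19926.


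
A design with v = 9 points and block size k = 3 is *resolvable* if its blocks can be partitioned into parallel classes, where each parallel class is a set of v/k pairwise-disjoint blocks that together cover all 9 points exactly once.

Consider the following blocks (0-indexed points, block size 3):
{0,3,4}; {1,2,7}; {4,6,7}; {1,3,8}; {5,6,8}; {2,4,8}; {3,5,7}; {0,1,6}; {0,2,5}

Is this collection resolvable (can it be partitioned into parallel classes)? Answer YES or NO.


v = 9, block size k = 3, number of blocks = 9.
For resolvability, blocks must partition into parallel classes of size v/k = 3.
Total blocks must therefore be a multiple of 3: 9 = 3·3 + 0 ⇒ divisible ✓.
Greedy packing gives 3 candidate class(es). Each should be a full parallel class (size 3, covers all 9 points).
  Class 1 (3 blocks): {0,3,4}; {1,2,7}; {5,6,8}. Points covered: [0, 1, 2, 3, 4, 5, 6, 7, 8].
  Class 2 (3 blocks): {4,6,7}; {1,3,8}; {0,2,5}. Points covered: [0, 1, 2, 3, 4, 5, 6, 7, 8].
  Class 3 (3 blocks): {2,4,8}; {3,5,7}; {0,1,6}. Points covered: [0, 1, 2, 3, 4, 5, 6, 7, 8].
All classes full (size 3)? YES. All classes cover every point? YES.
Resolvable? YES.

YES


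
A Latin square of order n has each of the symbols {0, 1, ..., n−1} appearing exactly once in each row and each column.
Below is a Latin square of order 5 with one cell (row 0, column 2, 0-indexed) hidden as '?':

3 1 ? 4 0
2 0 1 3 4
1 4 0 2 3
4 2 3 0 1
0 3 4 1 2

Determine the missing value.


Row 0 contains symbols [0, 1, 3, 4] — missing [2].
Column 2 contains symbols [0, 1, 3, 4] — missing [2].
The missing symbol must appear in both missing sets; intersection = [2].
Therefore the hidden value is 2.

Missing value = 2.


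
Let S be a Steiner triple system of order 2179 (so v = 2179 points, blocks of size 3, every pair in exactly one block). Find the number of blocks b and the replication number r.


An STS(v) is a 2-(v, 3, 1) BIBD: block size k = 3, λ = 1.
Replication: r(k − 1) = λ(v − 1) ⇒ r·2 = 2179 − 1 = 2178 ⇒ r = 1089.
Block count: bk = vr ⇒ b·3 = 2179·1089 = 2372931 ⇒ b = 790977.

r = 1089, b = 790977.


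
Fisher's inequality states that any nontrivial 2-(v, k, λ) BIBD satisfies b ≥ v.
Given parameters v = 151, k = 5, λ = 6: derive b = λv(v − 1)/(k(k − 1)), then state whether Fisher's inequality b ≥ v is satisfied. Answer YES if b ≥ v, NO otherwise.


r = λ(v − 1)/(k − 1) = 6·150/4 = 225.
b = vr/k = 151·225/5 = 6795.
Fisher's inequality: b ≥ v ⇔ 6795 ≥ 151? YES.

YES


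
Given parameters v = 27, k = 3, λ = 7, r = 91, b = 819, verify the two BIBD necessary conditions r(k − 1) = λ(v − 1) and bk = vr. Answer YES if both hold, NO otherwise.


Condition (i): r(k − 1) = 91·2 = 182; λ(v − 1) = 7·26 = 182. Match? YES.
Condition (ii): bk = 819·3 = 2457; vr = 27·91 = 2457. Match? YES.
Both conditions hold? YES.

YES


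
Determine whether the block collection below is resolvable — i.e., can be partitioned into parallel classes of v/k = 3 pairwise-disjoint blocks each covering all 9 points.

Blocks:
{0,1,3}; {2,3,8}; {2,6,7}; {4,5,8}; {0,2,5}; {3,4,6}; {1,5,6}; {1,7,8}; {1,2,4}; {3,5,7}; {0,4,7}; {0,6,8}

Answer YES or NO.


v = 9, block size k = 3, number of blocks = 12.
For resolvability, blocks must partition into parallel classes of size v/k = 3.
Total blocks must therefore be a multiple of 3: 12 = 3·4 + 0 ⇒ divisible ✓.
Greedy packing gives 4 candidate class(es). Each should be a full parallel class (size 3, covers all 9 points).
  Class 1 (3 blocks): {0,1,3}; {2,6,7}; {4,5,8}. Points covered: [0, 1, 2, 3, 4, 5, 6, 7, 8].
  Class 2 (3 blocks): {2,3,8}; {1,5,6}; {0,4,7}. Points covered: [0, 1, 2, 3, 4, 5, 6, 7, 8].
  Class 3 (3 blocks): {0,2,5}; {3,4,6}; {1,7,8}. Points covered: [0, 1, 2, 3, 4, 5, 6, 7, 8].
  Class 4 (3 blocks): {1,2,4}; {3,5,7}; {0,6,8}. Points covered: [0, 1, 2, 3, 4, 5, 6, 7, 8].
All classes full (size 3)? YES. All classes cover every point? YES.
Resolvable? YES.

YES


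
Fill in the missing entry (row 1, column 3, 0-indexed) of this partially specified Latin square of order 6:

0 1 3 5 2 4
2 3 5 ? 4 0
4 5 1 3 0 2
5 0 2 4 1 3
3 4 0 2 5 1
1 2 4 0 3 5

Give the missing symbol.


Row 1 contains symbols [0, 2, 3, 4, 5] — missing [1].
Column 3 contains symbols [0, 2, 3, 4, 5] — missing [1].
The missing symbol must appear in both missing sets; intersection = [1].
Therefore the hidden value is 1.

Missing value = 1.


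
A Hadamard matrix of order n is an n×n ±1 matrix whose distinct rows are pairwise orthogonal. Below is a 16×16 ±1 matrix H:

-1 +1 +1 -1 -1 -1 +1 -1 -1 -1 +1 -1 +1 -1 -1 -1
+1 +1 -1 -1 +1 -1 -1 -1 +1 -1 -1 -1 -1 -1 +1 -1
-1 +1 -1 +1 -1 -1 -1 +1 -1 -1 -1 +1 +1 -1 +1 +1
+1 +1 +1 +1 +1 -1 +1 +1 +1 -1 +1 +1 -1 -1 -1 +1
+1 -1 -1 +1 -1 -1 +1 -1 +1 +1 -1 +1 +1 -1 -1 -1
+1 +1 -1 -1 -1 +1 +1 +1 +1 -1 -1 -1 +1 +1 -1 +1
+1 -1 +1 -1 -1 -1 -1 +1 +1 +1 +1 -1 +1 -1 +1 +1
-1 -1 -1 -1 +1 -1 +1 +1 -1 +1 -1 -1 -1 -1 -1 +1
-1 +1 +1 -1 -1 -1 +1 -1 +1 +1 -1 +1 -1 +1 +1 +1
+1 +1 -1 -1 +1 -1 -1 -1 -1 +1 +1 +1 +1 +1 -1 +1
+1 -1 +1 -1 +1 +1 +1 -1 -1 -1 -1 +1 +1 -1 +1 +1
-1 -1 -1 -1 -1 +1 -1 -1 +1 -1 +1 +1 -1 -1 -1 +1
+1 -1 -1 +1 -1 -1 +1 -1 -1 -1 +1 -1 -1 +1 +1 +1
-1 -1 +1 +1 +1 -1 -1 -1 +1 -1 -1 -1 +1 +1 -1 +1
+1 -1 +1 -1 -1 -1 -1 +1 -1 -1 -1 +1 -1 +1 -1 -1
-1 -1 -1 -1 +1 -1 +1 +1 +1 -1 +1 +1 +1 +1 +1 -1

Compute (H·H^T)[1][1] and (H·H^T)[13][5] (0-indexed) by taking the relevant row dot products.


Row 1 of H: [1, 1, -1, -1, 1, -1, -1, -1, 1, -1, -1, -1, -1, -1, 1, -1].
Row 5 of H: [1, 1, -1, -1, -1, 1, 1, 1, 1, -1, -1, -1, 1, 1, -1, 1].
Row 13 of H: [-1, -1, 1, 1, 1, -1, -1, -1, 1, -1, -1, -1, 1, 1, -1, 1].
(H·H^T)[1][1] = Σ_j H[1][j]·H[1][j] = (1)² + (1)² + (-1)² + (-1)² + (1)² + (-1)² + (-1)² + (-1)² + (1)² + (-1)² + (-1)² + (-1)² + (-1)² + (-1)² + (1)² + (-1)² = 1 + 1 + 1 + 1 + 1 + 1 + 1 + 1 + 1 + 1 + 1 + 1 + 1 + 1 + 1 + 1 = 16.
(H·H^T)[13][5] = Σ_j H[13][j]·H[5][j] = (-1)·(1) + (-1)·(1) + (1)·(-1) + (1)·(-1) + (1)·(-1) + (-1)·(1) + (-1)·(1) + (-1)·(1) + (1)·(1) + (-1)·(-1) + (-1)·(-1) + (-1)·(-1) + (1)·(1) + (1)·(1) + (-1)·(-1) + (1)·(1) = -1 + -1 + -1 + -1 + -1 + -1 + -1 + -1 + 1 + 1 + 1 + 1 + 1 + 1 + 1 + 1 = 0.
So rows 13 and 5 are orthogonal; the diagonal entry equals n = 16.

(1,1) entry = 16; (13,5) entry = 0.


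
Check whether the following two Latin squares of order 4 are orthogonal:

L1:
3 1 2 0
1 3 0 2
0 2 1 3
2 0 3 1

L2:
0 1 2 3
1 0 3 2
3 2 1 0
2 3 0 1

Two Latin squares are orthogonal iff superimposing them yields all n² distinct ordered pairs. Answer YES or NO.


Form the n² = 16 superimposed pairs (L1[i][j], L2[i][j]), row by row (rows and columns indexed from 0):
row 0: (3,0) (1,1) (2,2) (0,3)
row 1: (1,1) (3,0) (0,3) (2,2)
row 2: (0,3) (2,2) (1,1) (3,0)
row 3: (2,2) (0,3) (3,0) (1,1)
Orthogonality requires all 16 pairs distinct.
But the pair (1,1) repeats: cell (0,1) has L1 = 1, L2 = 1, and cell (1,0) has L1 = 1, L2 = 1.
A repeated pair means some other pair never occurs (only 4 distinct pairs out of 16), so the squares are not orthogonal.
Conclusion: NO.

NO


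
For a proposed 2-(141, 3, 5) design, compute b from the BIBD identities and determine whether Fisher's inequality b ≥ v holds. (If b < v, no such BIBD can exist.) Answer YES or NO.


r = λ(v − 1)/(k − 1) = 5·140/2 = 350.
b = vr/k = 141·350/3 = 16450.
Fisher's inequality: b ≥ v ⇔ 16450 ≥ 141? YES.

YES


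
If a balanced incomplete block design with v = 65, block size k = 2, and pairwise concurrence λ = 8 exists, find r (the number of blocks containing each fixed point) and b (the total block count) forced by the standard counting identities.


Any 2-(v, k, λ) BIBD satisfies two necessary conditions:
  (i)  Each point sits in r blocks, and counting incidences through any fixed point gives r(k − 1) = λ(v − 1), so r = λ(v − 1)/(k − 1).
  (ii) Total incidences bk = vr, so b = vr/k.
Step 1: r = λ(v − 1)/(k − 1) = 8·(65 − 1)/(2 − 1) = 8·64/1 = 512/1 = 512.
Step 2: b = vr/k = 65·512/2 = 33280/2 = 16640.
Check integrality: r = 512 ∈ Z ✓, b = 16640 ∈ Z ✓.
(These identities are necessary conditions: they determine r and b for any design with these parameters, but do not by themselves prove that one exists.)

r = 512, b = 16640.


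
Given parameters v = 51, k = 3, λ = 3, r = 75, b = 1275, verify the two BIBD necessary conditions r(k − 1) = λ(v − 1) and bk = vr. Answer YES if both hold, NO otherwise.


Condition (i): r(k − 1) = 75·2 = 150; λ(v − 1) = 3·50 = 150. Match? YES.
Condition (ii): bk = 1275·3 = 3825; vr = 51·75 = 3825. Match? YES.
Both conditions hold? YES.

YES


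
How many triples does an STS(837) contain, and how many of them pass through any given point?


An STS(v) is a 2-(v, 3, 1) BIBD: block size k = 3, λ = 1.
Replication: r(k − 1) = λ(v − 1) ⇒ r·2 = 837 − 1 = 836 ⇒ r = 418.
Block count: bk = vr ⇒ b·3 = 837·418 = 349866 ⇒ b = 116622.

r = 418, b = 116622.


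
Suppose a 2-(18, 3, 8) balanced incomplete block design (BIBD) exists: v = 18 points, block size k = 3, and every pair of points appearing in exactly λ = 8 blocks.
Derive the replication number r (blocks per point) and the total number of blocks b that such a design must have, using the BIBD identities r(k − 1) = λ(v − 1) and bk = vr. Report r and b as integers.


Any 2-(v, k, λ) BIBD satisfies two necessary conditions:
  (i)  Each point sits in r blocks, and counting incidences through any fixed point gives r(k − 1) = λ(v − 1), so r = λ(v − 1)/(k − 1).
  (ii) Total incidences bk = vr, so b = vr/k.
Step 1: r = λ(v − 1)/(k − 1) = 8·(18 − 1)/(3 − 1) = 8·17/2 = 136/2 = 68.
Step 2: b = vr/k = 18·68/3 = 1224/3 = 408.
Check integrality: r = 68 ∈ Z ✓, b = 408 ∈ Z ✓.
(These identities are necessary conditions: they determine r and b for any design with these parameters, but do not by themselves prove that one exists.)

r = 68, b = 408.


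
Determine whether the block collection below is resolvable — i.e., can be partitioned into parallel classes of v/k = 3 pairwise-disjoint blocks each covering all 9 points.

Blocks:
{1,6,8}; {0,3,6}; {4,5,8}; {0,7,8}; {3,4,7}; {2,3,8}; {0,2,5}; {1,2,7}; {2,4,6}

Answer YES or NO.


v = 9, block size k = 3, number of blocks = 9.
For resolvability, blocks must partition into parallel classes of size v/k = 3.
Total blocks must therefore be a multiple of 3: 9 = 3·3 + 0 ⇒ divisible ✓.
Consider block {0,7,8}. The only other block(s) in the collection disjoint from it are {2,4,6} — just 1 block(s). Any parallel class containing {0,7,8} would need 2 other blocks each disjoint from it, so no parallel class of size 3 can contain {0,7,8}.
Since every block must belong to some parallel class in a resolution, the collection cannot be partitioned into parallel classes.
Resolvable? NO.

NO


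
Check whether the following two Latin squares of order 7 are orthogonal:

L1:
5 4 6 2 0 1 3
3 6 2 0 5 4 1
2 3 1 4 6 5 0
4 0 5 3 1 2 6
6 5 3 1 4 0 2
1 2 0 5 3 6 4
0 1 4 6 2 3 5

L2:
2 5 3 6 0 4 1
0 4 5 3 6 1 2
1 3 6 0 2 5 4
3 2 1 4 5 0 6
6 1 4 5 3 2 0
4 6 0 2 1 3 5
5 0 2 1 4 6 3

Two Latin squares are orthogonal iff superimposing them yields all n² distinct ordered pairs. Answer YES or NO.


Form the n² = 49 superimposed pairs (L1[i][j], L2[i][j]), row by row (rows and columns indexed from 0):
row 0: (5,2) (4,5) (6,3) (2,6) (0,0) (1,4) (3,1)
row 1: (3,0) (6,4) (2,5) (0,3) (5,6) (4,1) (1,2)
row 2: (2,1) (3,3) (1,6) (4,0) (6,2) (5,5) (0,4)
row 3: (4,3) (0,2) (5,1) (3,4) (1,5) (2,0) (6,6)
row 4: (6,6) (5,1) (3,4) (1,5) (4,3) (0,2) (2,0)
row 5: (1,4) (2,6) (0,0) (5,2) (3,1) (6,3) (4,5)
row 6: (0,5) (1,0) (4,2) (6,1) (2,4) (3,6) (5,3)
Orthogonality requires all 49 pairs distinct.
But the pair (6,6) repeats: cell (3,6) has L1 = 6, L2 = 6, and cell (4,0) has L1 = 6, L2 = 6.
A repeated pair means some other pair never occurs (only 35 distinct pairs out of 49), so the squares are not orthogonal.
Conclusion: NO.

NO


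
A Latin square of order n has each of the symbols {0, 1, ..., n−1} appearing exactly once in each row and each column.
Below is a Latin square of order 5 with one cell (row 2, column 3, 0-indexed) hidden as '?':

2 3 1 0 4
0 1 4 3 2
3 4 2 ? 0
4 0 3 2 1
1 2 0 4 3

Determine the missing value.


Row 2 contains symbols [0, 2, 3, 4] — missing [1].
Column 3 contains symbols [0, 2, 3, 4] — missing [1].
The missing symbol must appear in both missing sets; intersection = [1].
Therefore the hidden value is 1.

Missing value = 1.


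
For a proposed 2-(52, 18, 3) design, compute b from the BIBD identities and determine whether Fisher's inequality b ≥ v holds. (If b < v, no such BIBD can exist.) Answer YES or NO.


r = λ(v − 1)/(k − 1) = 3·51/17 = 9.
b = vr/k = 52·9/18 = 26.
Fisher's inequality: b ≥ v ⇔ 26 ≥ 52? NO.

NO


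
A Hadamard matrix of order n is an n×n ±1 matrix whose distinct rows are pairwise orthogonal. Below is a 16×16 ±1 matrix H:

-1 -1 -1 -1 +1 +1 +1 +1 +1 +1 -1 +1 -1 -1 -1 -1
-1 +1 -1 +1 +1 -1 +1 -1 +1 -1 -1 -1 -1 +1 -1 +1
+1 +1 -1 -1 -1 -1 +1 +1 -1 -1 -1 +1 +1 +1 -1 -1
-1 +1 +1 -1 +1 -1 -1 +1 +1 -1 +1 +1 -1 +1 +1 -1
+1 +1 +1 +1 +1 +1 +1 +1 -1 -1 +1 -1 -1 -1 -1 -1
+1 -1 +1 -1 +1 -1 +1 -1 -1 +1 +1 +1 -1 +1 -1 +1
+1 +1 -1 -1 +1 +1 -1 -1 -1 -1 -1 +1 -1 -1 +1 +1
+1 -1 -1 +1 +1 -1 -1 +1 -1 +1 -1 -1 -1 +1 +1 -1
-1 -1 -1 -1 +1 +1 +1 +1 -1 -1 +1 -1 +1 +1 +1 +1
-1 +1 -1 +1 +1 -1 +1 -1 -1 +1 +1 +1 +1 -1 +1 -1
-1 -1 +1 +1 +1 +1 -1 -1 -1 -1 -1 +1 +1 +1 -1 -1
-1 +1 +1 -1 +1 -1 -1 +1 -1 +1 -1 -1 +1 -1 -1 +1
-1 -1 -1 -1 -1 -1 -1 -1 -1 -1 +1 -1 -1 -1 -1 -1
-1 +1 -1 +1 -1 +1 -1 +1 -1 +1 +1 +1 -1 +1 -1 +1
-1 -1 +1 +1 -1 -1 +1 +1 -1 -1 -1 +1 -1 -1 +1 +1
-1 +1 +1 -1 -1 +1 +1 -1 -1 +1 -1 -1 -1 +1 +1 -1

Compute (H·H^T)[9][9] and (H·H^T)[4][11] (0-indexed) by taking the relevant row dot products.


Row 4 of H: [1, 1, 1, 1, 1, 1, 1, 1, -1, -1, 1, -1, -1, -1, -1, -1].
Row 9 of H: [-1, 1, -1, 1, 1, -1, 1, -1, -1, 1, 1, 1, 1, -1, 1, -1].
Row 11 of H: [-1, 1, 1, -1, 1, -1, -1, 1, -1, 1, -1, -1, 1, -1, -1, 1].
(H·H^T)[9][9] = Σ_j H[9][j]·H[9][j] = (-1)² + (1)² + (-1)² + (1)² + (1)² + (-1)² + (1)² + (-1)² + (-1)² + (1)² + (1)² + (1)² + (1)² + (-1)² + (1)² + (-1)² = 1 + 1 + 1 + 1 + 1 + 1 + 1 + 1 + 1 + 1 + 1 + 1 + 1 + 1 + 1 + 1 = 16.
(H·H^T)[4][11] = Σ_j H[4][j]·H[11][j] = (1)·(-1) + (1)·(1) + (1)·(1) + (1)·(-1) + (1)·(1) + (1)·(-1) + (1)·(-1) + (1)·(1) + (-1)·(-1) + (-1)·(1) + (1)·(-1) + (-1)·(-1) + (-1)·(1) + (-1)·(-1) + (-1)·(-1) + (-1)·(1) = -1 + 1 + 1 + -1 + 1 + -1 + -1 + 1 + 1 + -1 + -1 + 1 + -1 + 1 + 1 + -1 = 0.
So rows 4 and 11 are orthogonal; the diagonal entry equals n = 16.

(9,9) entry = 16; (4,11) entry = 0.


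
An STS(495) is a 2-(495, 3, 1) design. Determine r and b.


An STS(v) is a 2-(v, 3, 1) BIBD: block size k = 3, λ = 1.
Replication: r(k − 1) = λ(v − 1) ⇒ r·2 = 495 − 1 = 494 ⇒ r = 247.
Block count: bk = vr ⇒ b·3 = 495·247 = 122265 ⇒ b = 40755.

r = 247, b = 40755.


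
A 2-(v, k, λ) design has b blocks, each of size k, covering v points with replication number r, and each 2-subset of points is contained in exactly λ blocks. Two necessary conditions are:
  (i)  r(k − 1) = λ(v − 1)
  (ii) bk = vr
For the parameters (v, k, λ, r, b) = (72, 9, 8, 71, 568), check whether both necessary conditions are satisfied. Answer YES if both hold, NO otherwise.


Condition (i): r(k − 1) = 71·8 = 568; λ(v − 1) = 8·71 = 568. Match? YES.
Condition (ii): bk = 568·9 = 5112; vr = 72·71 = 5112. Match? YES.
Both conditions hold? YES.

YES


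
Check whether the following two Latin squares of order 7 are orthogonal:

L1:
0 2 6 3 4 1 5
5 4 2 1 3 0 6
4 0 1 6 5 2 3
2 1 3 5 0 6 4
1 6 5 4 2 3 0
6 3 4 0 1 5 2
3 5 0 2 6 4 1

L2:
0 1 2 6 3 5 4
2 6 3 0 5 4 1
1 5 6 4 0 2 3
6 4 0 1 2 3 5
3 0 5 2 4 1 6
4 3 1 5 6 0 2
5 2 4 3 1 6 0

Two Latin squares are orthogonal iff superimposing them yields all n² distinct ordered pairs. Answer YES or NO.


Form the n² = 49 superimposed pairs (L1[i][j], L2[i][j]), row by row (rows and columns indexed from 0):
row 0: (0,0) (2,1) (6,2) (3,6) (4,3) (1,5) (5,4)
row 1: (5,2) (4,6) (2,3) (1,0) (3,5) (0,4) (6,1)
row 2: (4,1) (0,5) (1,6) (6,4) (5,0) (2,2) (3,3)
row 3: (2,6) (1,4) (3,0) (5,1) (0,2) (6,3) (4,5)
row 4: (1,3) (6,0) (5,5) (4,2) (2,4) (3,1) (0,6)
row 5: (6,4) (3,3) (4,1) (0,5) (1,6) (5,0) (2,2)
row 6: (3,5) (5,2) (0,4) (2,3) (6,1) (4,6) (1,0)
Orthogonality requires all 49 pairs distinct.
But the pair (6,4) repeats: cell (2,3) has L1 = 6, L2 = 4, and cell (5,0) has L1 = 6, L2 = 4.
A repeated pair means some other pair never occurs (only 35 distinct pairs out of 49), so the squares are not orthogonal.
Conclusion: NO.

NO


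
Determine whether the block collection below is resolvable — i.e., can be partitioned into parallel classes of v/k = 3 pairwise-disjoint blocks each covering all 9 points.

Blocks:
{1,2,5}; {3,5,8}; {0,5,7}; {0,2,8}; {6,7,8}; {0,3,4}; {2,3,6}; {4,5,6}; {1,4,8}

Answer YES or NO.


v = 9, block size k = 3, number of blocks = 9.
For resolvability, blocks must partition into parallel classes of size v/k = 3.
Total blocks must therefore be a multiple of 3: 9 = 3·3 + 0 ⇒ divisible ✓.
Consider block {3,5,8}. It intersects every other block in the collection, so no parallel class of size 3 can contain it.
Since every block must belong to some parallel class in a resolution, the collection cannot be partitioned into parallel classes.
Resolvable? NO.

NO


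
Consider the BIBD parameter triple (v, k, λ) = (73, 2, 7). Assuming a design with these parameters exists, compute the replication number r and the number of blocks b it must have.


Any 2-(v, k, λ) BIBD satisfies two necessary conditions:
  (i)  Each point sits in r blocks, and counting incidences through any fixed point gives r(k − 1) = λ(v − 1), so r = λ(v − 1)/(k − 1).
  (ii) Total incidences bk = vr, so b = vr/k.
Step 1: r = λ(v − 1)/(k − 1) = 7·(73 − 1)/(2 − 1) = 7·72/1 = 504/1 = 504.
Step 2: b = vr/k = 73·504/2 = 36792/2 = 18396.
Check integrality: r = 504 ∈ Z ✓, b = 18396 ∈ Z ✓.
(These identities are necessary conditions: they determine r and b for any design with these parameters, but do not by themselves prove that one exists.)

r = 504, b = 18396.


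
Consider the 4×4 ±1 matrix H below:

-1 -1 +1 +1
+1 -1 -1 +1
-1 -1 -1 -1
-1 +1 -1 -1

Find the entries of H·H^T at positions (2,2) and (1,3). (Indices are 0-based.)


Row 1 of H: [1, -1, -1, 1].
Row 2 of H: [-1, -1, -1, -1].
Row 3 of H: [-1, 1, -1, -1].
(H·H^T)[2][2] = Σ_j H[2][j]·H[2][j] = (-1)² + (-1)² + (-1)² + (-1)² = 1 + 1 + 1 + 1 = 4.
(H·H^T)[1][3] = Σ_j H[1][j]·H[3][j] = (1)·(-1) + (-1)·(1) + (-1)·(-1) + (1)·(-1) = -1 + -1 + 1 + -1 = -2.
Rows 1 and 3 are not orthogonal (dot product = -2 ≠ 0), so H is not a Hadamard matrix.

(2,2) entry = 4; (1,3) entry = -2.


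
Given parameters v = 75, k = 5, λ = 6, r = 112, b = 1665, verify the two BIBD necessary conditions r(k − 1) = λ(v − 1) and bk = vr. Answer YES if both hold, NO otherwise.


Condition (i): r(k − 1) = 112·4 = 448; λ(v − 1) = 6·74 = 444. Match? NO.
Condition (ii): bk = 1665·5 = 8325; vr = 75·112 = 8400. Match? NO.
Both conditions hold? NO.

NO


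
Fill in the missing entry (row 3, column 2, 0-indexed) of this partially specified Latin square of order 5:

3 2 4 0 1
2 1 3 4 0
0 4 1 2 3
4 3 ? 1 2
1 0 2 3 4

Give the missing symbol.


Row 3 contains symbols [1, 2, 3, 4] — missing [0].
Column 2 contains symbols [1, 2, 3, 4] — missing [0].
The missing symbol must appear in both missing sets; intersection = [0].
Therefore the hidden value is 0.

Missing value = 0.


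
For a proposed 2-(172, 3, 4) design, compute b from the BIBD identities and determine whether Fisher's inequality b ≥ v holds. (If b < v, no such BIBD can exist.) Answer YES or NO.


b = λv(v − 1)/(k(k − 1)) = 4·172·171/(3·2) = 117648/6 = 19608.
Compare with v = 172: b ≥ v, so Fisher's inequality holds.

YES


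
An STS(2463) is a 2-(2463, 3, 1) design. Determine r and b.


An STS(v) is a 2-(v, 3, 1) BIBD: block size k = 3, λ = 1.
Replication: r(k − 1) = λ(v − 1) ⇒ r·2 = 2463 − 1 = 2462 ⇒ r = 1231.
Block count: b = v(v − 1)/6 = 2463·2462/6 = 6063906/6 = 1010651.
(Check via bk = vr: 1010651·3 = 3031953 = 2463·1231 = 3031953 ✓.)

r = 1231, b = 1010651.


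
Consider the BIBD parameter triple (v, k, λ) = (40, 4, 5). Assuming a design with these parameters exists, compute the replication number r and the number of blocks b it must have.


Any 2-(v, k, λ) BIBD satisfies two necessary conditions:
  (i)  Each point sits in r blocks, and counting incidences through any fixed point gives r(k − 1) = λ(v − 1), so r = λ(v − 1)/(k − 1).
  (ii) Total incidences bk = vr, so b = vr/k.
Step 1: r = λ(v − 1)/(k − 1) = 5·(40 − 1)/(4 − 1) = 5·39/3 = 195/3 = 65.
Step 2: b = vr/k = 40·65/4 = 2600/4 = 650.
Check integrality: r = 65 ∈ Z ✓, b = 650 ∈ Z ✓.
(These identities are necessary conditions: they determine r and b for any design with these parameters, but do not by themselves prove that one exists.)

r = 65, b = 650.


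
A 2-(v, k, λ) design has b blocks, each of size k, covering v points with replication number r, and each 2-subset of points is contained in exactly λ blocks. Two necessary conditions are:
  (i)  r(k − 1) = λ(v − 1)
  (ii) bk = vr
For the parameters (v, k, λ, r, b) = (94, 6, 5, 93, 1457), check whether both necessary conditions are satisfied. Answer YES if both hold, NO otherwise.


Condition (i): r(k − 1) = 93·5 = 465; λ(v − 1) = 5·93 = 465. Match? YES.
Condition (ii): bk = 1457·6 = 8742; vr = 94·93 = 8742. Match? YES.
Both conditions hold? YES.

YES


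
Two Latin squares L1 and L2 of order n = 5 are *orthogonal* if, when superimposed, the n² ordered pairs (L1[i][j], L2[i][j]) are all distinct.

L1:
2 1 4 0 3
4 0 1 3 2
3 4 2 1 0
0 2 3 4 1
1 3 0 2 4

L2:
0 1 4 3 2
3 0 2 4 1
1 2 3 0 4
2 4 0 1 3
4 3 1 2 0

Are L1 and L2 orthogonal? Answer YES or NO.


Form the n² = 25 superimposed pairs (L1[i][j], L2[i][j]), row by row (rows and columns indexed from 0):
row 0: (2,0) (1,1) (4,4) (0,3) (3,2)
row 1: (4,3) (0,0) (1,2) (3,4) (2,1)
row 2: (3,1) (4,2) (2,3) (1,0) (0,4)
row 3: (0,2) (2,4) (3,0) (4,1) (1,3)
row 4: (1,4) (3,3) (0,1) (2,2) (4,0)
Orthogonality requires all 25 pairs distinct.
Check by first coordinate: for each symbol s of L1, list the L2 entries in the n cells where L1 = s; they must all differ.
  L1 = 0: L2 entries (in reading order) 3, 0, 4, 2, 1 — all 5 distinct ✓
  L1 = 1: L2 entries (in reading order) 1, 2, 0, 3, 4 — all 5 distinct ✓
  L1 = 2: L2 entries (in reading order) 0, 1, 3, 4, 2 — all 5 distinct ✓
  L1 = 3: L2 entries (in reading order) 2, 4, 1, 0, 3 — all 5 distinct ✓
  L1 = 4: L2 entries (in reading order) 4, 3, 2, 1, 0 — all 5 distinct ✓
Every symbol of L1 meets every symbol of L2 exactly once, so all 25 pairs are distinct (25 of 25).
Conclusion: YES.

YES


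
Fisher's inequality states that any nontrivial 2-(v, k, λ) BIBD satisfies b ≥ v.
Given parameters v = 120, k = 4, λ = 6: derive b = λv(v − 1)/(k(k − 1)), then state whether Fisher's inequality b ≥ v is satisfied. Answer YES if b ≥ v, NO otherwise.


r = λ(v − 1)/(k − 1) = 6·119/3 = 238.
b = vr/k = 120·238/4 = 7140.
Fisher's inequality: b ≥ v ⇔ 7140 ≥ 120? YES.

YES


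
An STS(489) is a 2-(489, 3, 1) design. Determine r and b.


An STS(v) is a 2-(v, 3, 1) BIBD: block size k = 3, λ = 1.
Replication: r(k − 1) = λ(v − 1) ⇒ r·2 = 489 − 1 = 488 ⇒ r = 244.
Block count: b = v(v − 1)/6 = 489·488/6 = 238632/6 = 39772.

r = 244, b = 39772.


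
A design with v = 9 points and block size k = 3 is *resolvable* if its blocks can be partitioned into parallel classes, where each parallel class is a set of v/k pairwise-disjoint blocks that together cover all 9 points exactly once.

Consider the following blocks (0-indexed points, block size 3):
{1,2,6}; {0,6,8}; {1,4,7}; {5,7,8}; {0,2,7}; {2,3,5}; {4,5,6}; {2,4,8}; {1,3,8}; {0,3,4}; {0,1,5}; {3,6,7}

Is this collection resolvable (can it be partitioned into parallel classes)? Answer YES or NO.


v = 9, block size k = 3, number of blocks = 12.
For resolvability, blocks must partition into parallel classes of size v/k = 3.
Total blocks must therefore be a multiple of 3: 12 = 3·4 + 0 ⇒ divisible ✓.
Greedy packing gives 4 candidate class(es). Each should be a full parallel class (size 3, covers all 9 points).
  Class 1 (3 blocks): {1,2,6}; {5,7,8}; {0,3,4}. Points covered: [0, 1, 2, 3, 4, 5, 6, 7, 8].
  Class 2 (3 blocks): {0,6,8}; {1,4,7}; {2,3,5}. Points covered: [0, 1, 2, 3, 4, 5, 6, 7, 8].
  Class 3 (3 blocks): {0,2,7}; {4,5,6}; {1,3,8}. Points covered: [0, 1, 2, 3, 4, 5, 6, 7, 8].
  Class 4 (3 blocks): {2,4,8}; {0,1,5}; {3,6,7}. Points covered: [0, 1, 2, 3, 4, 5, 6, 7, 8].
All classes full (size 3)? YES. All classes cover every point? YES.
Resolvable? YES.

YES


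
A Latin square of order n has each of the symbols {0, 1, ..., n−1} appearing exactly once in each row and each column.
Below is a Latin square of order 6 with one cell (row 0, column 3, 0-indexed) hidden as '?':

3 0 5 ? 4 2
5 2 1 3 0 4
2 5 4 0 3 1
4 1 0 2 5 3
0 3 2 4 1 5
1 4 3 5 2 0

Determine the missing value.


Row 0 contains symbols [0, 2, 3, 4, 5] — missing [1].
Column 3 contains symbols [0, 2, 3, 4, 5] — missing [1].
The missing symbol must appear in both missing sets; intersection = [1].
Therefore the hidden value is 1.

Missing value = 1.


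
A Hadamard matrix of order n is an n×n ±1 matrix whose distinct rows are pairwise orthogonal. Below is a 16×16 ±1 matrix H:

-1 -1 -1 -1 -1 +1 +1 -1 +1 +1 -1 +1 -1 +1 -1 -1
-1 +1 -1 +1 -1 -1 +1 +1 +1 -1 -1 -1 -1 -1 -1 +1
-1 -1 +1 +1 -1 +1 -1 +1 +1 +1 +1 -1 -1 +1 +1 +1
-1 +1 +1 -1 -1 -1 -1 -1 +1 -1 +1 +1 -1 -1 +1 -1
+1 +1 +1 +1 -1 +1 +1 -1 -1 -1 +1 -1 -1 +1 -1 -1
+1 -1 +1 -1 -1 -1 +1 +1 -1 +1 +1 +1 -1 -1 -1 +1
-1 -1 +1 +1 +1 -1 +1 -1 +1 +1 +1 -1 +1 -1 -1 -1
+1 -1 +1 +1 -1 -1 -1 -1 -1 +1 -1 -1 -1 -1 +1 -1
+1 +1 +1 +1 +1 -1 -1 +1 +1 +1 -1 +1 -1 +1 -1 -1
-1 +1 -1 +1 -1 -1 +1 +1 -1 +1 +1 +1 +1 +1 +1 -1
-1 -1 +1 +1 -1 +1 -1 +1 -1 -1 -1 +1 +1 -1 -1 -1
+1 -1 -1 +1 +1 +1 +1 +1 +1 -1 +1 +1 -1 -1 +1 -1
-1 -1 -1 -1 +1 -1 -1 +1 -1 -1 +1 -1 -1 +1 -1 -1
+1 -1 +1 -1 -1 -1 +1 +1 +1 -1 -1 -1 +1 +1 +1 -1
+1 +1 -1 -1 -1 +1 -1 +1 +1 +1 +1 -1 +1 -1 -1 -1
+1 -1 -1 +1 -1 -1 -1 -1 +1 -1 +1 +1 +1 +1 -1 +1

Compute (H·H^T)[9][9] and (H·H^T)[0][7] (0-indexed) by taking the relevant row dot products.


Row 0 of H: [-1, -1, -1, -1, -1, 1, 1, -1, 1, 1, -1, 1, -1, 1, -1, -1].
Row 7 of H: [1, -1, 1, 1, -1, -1, -1, -1, -1, 1, -1, -1, -1, -1, 1, -1].
Row 9 of H: [-1, 1, -1, 1, -1, -1, 1, 1, -1, 1, 1, 1, 1, 1, 1, -1].
(H·H^T)[9][9] = Σ_j H[9][j]·H[9][j] = (-1)² + (1)² + (-1)² + (1)² + (-1)² + (-1)² + (1)² + (1)² + (-1)² + (1)² + (1)² + (1)² + (1)² + (1)² + (1)² + (-1)² = 1 + 1 + 1 + 1 + 1 + 1 + 1 + 1 + 1 + 1 + 1 + 1 + 1 + 1 + 1 + 1 = 16.
(H·H^T)[0][7] = Σ_j H[0][j]·H[7][j] = (-1)·(1) + (-1)·(-1) + (-1)·(1) + (-1)·(1) + (-1)·(-1) + (1)·(-1) + (1)·(-1) + (-1)·(-1) + (1)·(-1) + (1)·(1) + (-1)·(-1) + (1)·(-1) + (-1)·(-1) + (1)·(-1) + (-1)·(1) + (-1)·(-1) = -1 + 1 + -1 + -1 + 1 + -1 + -1 + 1 + -1 + 1 + 1 + -1 + 1 + -1 + -1 + 1 = -2.
Rows 0 and 7 are not orthogonal (dot product = -2 ≠ 0), so H is not a Hadamard matrix.

(9,9) entry = 16; (0,7) entry = -2.


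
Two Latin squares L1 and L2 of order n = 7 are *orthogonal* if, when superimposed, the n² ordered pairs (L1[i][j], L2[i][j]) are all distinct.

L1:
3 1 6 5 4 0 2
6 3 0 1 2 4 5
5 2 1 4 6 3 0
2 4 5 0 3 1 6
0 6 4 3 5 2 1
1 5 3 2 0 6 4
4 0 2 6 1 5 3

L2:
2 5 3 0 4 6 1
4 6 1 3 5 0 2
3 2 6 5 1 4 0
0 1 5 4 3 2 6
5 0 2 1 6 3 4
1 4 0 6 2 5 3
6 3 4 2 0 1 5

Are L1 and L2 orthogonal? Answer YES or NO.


Form the n² = 49 superimposed pairs (L1[i][j], L2[i][j]), row by row (rows and columns indexed from 0):
row 0: (3,2) (1,5) (6,3) (5,0) (4,4) (0,6) (2,1)
row 1: (6,4) (3,6) (0,1) (1,3) (2,5) (4,0) (5,2)
row 2: (5,3) (2,2) (1,6) (4,5) (6,1) (3,4) (0,0)
row 3: (2,0) (4,1) (5,5) (0,4) (3,3) (1,2) (6,6)
row 4: (0,5) (6,0) (4,2) (3,1) (5,6) (2,3) (1,4)
row 5: (1,1) (5,4) (3,0) (2,6) (0,2) (6,5) (4,3)
row 6: (4,6) (0,3) (2,4) (6,2) (1,0) (5,1) (3,5)
Orthogonality requires all 49 pairs distinct.
Check by first coordinate: for each symbol s of L1, list the L2 entries in the n cells where L1 = s; they must all differ.
  L1 = 0: L2 entries (in reading order) 6, 1, 0, 4, 5, 2, 3 — all 7 distinct ✓
  L1 = 1: L2 entries (in reading order) 5, 3, 6, 2, 4, 1, 0 — all 7 distinct ✓
  L1 = 2: L2 entries (in reading order) 1, 5, 2, 0, 3, 6, 4 — all 7 distinct ✓
  L1 = 3: L2 entries (in reading order) 2, 6, 4, 3, 1, 0, 5 — all 7 distinct ✓
  L1 = 4: L2 entries (in reading order) 4, 0, 5, 1, 2, 3, 6 — all 7 distinct ✓
  L1 = 5: L2 entries (in reading order) 0, 2, 3, 5, 6, 4, 1 — all 7 distinct ✓
  L1 = 6: L2 entries (in reading order) 3, 4, 1, 6, 0, 5, 2 — all 7 distinct ✓
Every symbol of L1 meets every symbol of L2 exactly once, so all 49 pairs are distinct (49 of 49).
Conclusion: YES.

YES


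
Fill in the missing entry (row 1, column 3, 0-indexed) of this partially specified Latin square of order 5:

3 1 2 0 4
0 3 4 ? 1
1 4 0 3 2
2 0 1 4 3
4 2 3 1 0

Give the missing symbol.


Row 1 contains symbols [0, 1, 3, 4] — missing [2].
Column 3 contains symbols [0, 1, 3, 4] — missing [2].
The missing symbol must appear in both missing sets; intersection = [2].
Therefore the hidden value is 2.

Missing value = 2.


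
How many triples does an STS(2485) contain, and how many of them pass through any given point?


An STS(v) is a 2-(v, 3, 1) BIBD: block size k = 3, λ = 1.
Replication: r(k − 1) = λ(v − 1) ⇒ r·2 = 2485 − 1 = 2484 ⇒ r = 1242.
Block count: bk = vr ⇒ b·3 = 2485·1242 = 3086370 ⇒ b = 1028790.

r = 1242, b = 1028790.


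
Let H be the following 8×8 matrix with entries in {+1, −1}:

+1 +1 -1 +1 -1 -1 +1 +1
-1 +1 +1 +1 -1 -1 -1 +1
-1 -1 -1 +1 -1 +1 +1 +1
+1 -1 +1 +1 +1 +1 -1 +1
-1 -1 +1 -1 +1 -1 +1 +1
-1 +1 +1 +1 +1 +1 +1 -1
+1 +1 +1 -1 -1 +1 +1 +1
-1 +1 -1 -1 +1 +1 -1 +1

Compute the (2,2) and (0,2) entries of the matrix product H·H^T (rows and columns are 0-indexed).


Row 0 of H: [1, 1, -1, 1, -1, -1, 1, 1].
Row 2 of H: [-1, -1, -1, 1, -1, 1, 1, 1].
(H·H^T)[2][2] = Σ_j H[2][j]·H[2][j] = (-1)² + (-1)² + (-1)² + (1)² + (-1)² + (1)² + (1)² + (1)² = 1 + 1 + 1 + 1 + 1 + 1 + 1 + 1 = 8.
(H·H^T)[0][2] = Σ_j H[0][j]·H[2][j] = (1)·(-1) + (1)·(-1) + (-1)·(-1) + (1)·(1) + (-1)·(-1) + (-1)·(1) + (1)·(1) + (1)·(1) = -1 + -1 + 1 + 1 + 1 + -1 + 1 + 1 = 2.
Rows 0 and 2 are not orthogonal (dot product = 2 ≠ 0), so H is not a Hadamard matrix.

(2,2) entry = 8; (0,2) entry = 2.


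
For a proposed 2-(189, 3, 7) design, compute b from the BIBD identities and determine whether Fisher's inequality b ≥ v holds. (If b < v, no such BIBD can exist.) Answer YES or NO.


b = λv(v − 1)/(k(k − 1)) = 7·189·188/(3·2) = 248724/6 = 41454.
Compare with v = 189: b ≥ v, so Fisher's inequality holds.

YES
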